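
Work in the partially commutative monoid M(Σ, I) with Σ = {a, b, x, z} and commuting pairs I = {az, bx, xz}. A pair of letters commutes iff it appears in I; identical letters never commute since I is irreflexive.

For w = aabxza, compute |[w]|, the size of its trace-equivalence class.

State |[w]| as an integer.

drop 0:a onto floor
drop 1:a onto {0:a}
drop 2:b onto {1:a}
drop 3:x onto {1:a}
drop 4:z onto {2:b}
drop 5:a onto {2:b, 3:x}
ground layer = {0:a}
drop-orders for the pieces not yet dropped (sum over which currently-grounded one goes next):
  1 to go: {4} 1  {5} 1
  2 to go: {3,5} 1  {4,5} 2
  3 to go: {2,4,5} 2  {3,4,5} 3
  4 to go: {2,3,4,5} 5
  if 0:a drops first: 5 orders

5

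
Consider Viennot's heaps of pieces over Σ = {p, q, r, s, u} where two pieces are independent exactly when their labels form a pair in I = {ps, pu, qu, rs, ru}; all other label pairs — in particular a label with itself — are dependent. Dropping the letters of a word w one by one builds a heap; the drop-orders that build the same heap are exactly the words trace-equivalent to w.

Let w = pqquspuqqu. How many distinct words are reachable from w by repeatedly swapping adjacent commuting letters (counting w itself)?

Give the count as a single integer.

piece 0:p — minimal
piece 1:q rests on {0:p}
piece 2:q rests on {1:q}
piece 3:u — minimal
piece 4:s rests on {2:q, 3:u}
piece 5:p rests on {2:q}
piece 6:u rests on {4:s}
piece 7:q rests on {4:s, 5:p}
piece 8:q rests on {7:q}
piece 9:u rests on {6:u}
minimal pieces: {0:p, 3:u}
ways to finish when only these pieces remain (= sum over removing one remaining piece with nothing left below it):
  1 left: {8}→1  {9}→1
  2 left: {6,9}→1  {7,8}→1  {8,9}→2
  3 left: {5,7,8}→1  {6,8,9}→3  {7,8,9}→3
  4 left: {5,7,8,9}→4  {6,7,8,9}→6
  5 left: {4,6,7,8,9}→6  {5,6,7,8,9}→10
  6 left: {3,4,6,7,8,9}→6  {4,5,6,7,8,9}→16
  7 left: {2,4,5,6,7,8,9}→16  {3,4,5,6,7,8,9}→22
  8 left: {1,2,4,5,6,7,8,9}→16  {2,3,4,5,6,7,8,9}→38
  placing 0:p first → 54 extensions
  placing 3:u first → 16 extensions
total linear extensions = 70

70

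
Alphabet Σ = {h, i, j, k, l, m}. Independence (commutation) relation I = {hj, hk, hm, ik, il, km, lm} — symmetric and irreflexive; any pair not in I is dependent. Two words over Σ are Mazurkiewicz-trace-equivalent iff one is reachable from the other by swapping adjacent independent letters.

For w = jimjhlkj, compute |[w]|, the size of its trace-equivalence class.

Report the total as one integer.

drop 0:j onto floor
drop 1:i onto {0:j}
drop 2:m onto {1:i}
drop 3:j onto {2:m}
drop 4:h onto {1:i}
drop 5:l onto {3:j, 4:h}
drop 6:k onto {5:l}
drop 7:j onto {6:k}
ground layer = {0:j}
drop-orders for the pieces not yet dropped (sum over which currently-grounded one goes next):
  1 to go: {7} 1
  2 to go: {6,7} 1
  3 to go: {5,6,7} 1
  4 to go: {3,5,6,7} 1  {4,5,6,7} 1
  5 to go: {2,3,5,6,7} 1  {3,4,5,6,7} 2
  6 to go: {2,3,4,5,6,7} 3
  if 0:j drops first: 3 orders

3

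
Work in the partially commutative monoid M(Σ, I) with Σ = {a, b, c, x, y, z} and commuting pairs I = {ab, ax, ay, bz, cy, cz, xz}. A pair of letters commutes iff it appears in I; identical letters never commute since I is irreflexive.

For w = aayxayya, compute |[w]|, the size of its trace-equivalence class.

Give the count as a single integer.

piece 0:a — minimal
piece 1:a rests on {0:a}
piece 2:y — minimal
piece 3:x rests on {2:y}
piece 4:a rests on {1:a}
piece 5:y rests on {3:x}
piece 6:y rests on {5:y}
piece 7:a rests on {4:a}
minimal pieces: {0:a, 2:y}
ways to finish when only these pieces remain (= sum over removing one remaining piece with nothing left below it):
  1 left: {6}→1  {7}→1
  2 left: {4,7}→1  {5,6}→1  {6,7}→2
  3 left: {1,4,7}→1  {3,5,6}→1  {4,6,7}→3  {5,6,7}→3
  4 left: {0,1,4,7}→1  {1,4,6,7}→4  {2,3,5,6}→1  {3,5,6,7}→4  {4,5,6,7}→6
  5 left: {0,1,4,6,7}→5  {1,4,5,6,7}→10  {2,3,5,6,7}→5  {3,4,5,6,7}→10
  6 left: {0,1,4,5,6,7}→15  {1,3,4,5,6,7}→20  {2,3,4,5,6,7}→15
  placing 0:a first → 35 extensions
  placing 2:y first → 35 extensions
total linear extensions = 70

70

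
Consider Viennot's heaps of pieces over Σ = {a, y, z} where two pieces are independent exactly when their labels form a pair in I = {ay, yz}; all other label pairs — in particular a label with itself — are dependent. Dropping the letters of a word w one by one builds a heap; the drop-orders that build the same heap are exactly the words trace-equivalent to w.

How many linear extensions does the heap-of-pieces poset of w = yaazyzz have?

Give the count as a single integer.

21

piece 0:y — minimal
piece 1:a — minimal
piece 2:a rests on {1:a}
piece 3:z rests on {2:a}
piece 4:y rests on {0:y}
piece 5:z rests on {3:z}
piece 6:z rests on {5:z}
minimal pieces: {0:y, 1:a}
ways to finish when only these pieces remain (= sum over removing one remaining piece with nothing left below it):
  1 left: {4}→1  {6}→1
  2 left: {0,4}→1  {4,6}→2  {5,6}→1
  3 left: {0,4,6}→3  {3,5,6}→1  {4,5,6}→3
  4 left: {0,4,5,6}→6  {2,3,5,6}→1  {3,4,5,6}→4
  5 left: {0,3,4,5,6}→10  {1,2,3,5,6}→1  {2,3,4,5,6}→5
  placing 0:y first → 6 extensions
  placing 1:a first → 15 extensions
total linear extensions = 21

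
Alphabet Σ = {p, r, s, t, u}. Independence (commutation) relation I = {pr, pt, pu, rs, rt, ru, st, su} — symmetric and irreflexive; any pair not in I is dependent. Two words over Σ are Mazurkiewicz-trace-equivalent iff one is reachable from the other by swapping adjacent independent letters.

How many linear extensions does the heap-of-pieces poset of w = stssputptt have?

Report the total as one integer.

#0=s has no predecessor
#1=t has no predecessor
#2=s depends on [0:s]
#3=s depends on [2:s]
#4=p depends on [3:s]
#5=u depends on [1:t]
#6=t depends on [5:u]
#7=p depends on [4:p]
#8=t depends on [6:t]
#9=t depends on [8:t]
sources: [0:s, 1:t]
N(rest) = Σ N(rest − s) over sources s of rest; N(one piece) = 1:
  size 1 → [7]=1  [9]=1
  size 2 → [4,7]=1  [7,9]=2  [8,9]=1
  size 3 → [3,4,7]=1  [4,7,9]=3  [6,8,9]=1  [7,8,9]=3
  size 4 → [2,3,4,7]=1  [3,4,7,9]=4  [4,7,8,9]=6  [5,6,8,9]=1  [6,7,8,9]=4
  size 5 → [0,2,3,4,7]=1  [1,5,6,8,9]=1  [2,3,4,7,9]=5  [3,4,7,8,9]=10  [4,6,7,8,9]=10  [5,6,7,8,9]=5
  size 6 → [0,2,3,4,7,9]=6  [1,5,6,7,8,9]=6  [2,3,4,7,8,9]=15  [3,4,6,7,8,9]=20  [4,5,6,7,8,9]=15
  size 7 → [0,2,3,4,7,8,9]=21  [1,4,5,6,7,8,9]=21  [2,3,4,6,7,8,9]=35  [3,4,5,6,7,8,9]=35
  size 8 → [0,2,3,4,6,7,8,9]=56  [1,3,4,5,6,7,8,9]=56  [2,3,4,5,6,7,8,9]=70
  first=0(s) contributes 126
  first=1(t) contributes 126
|[w]| = 252

252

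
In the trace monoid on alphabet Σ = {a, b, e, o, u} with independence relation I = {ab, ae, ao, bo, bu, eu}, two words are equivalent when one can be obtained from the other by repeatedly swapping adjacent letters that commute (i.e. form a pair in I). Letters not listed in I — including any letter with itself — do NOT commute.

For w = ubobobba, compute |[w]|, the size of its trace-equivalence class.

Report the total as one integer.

210

drop 0:u onto floor
drop 1:b onto floor
drop 2:o onto {0:u}
drop 3:b onto {1:b}
drop 4:o onto {2:o}
drop 5:b onto {3:b}
drop 6:b onto {5:b}
drop 7:a onto {0:u}
ground layer = {0:u, 1:b}
drop-orders for the pieces not yet dropped (sum over which currently-grounded one goes next):
  1 to go: {4} 1  {6} 1  {7} 1
  2 to go: {2,4} 1  {4,6} 2  {4,7} 2  {5,6} 1  {6,7} 2
  3 to go: {2,4,6} 3  {2,4,7} 3  {3,5,6} 1  {4,5,6} 3  {4,6,7} 6  {5,6,7} 3
  4 to go: {0,2,4,7} 3  {1,3,5,6} 1  {2,4,5,6} 6  {2,4,6,7} 12  {3,4,5,6} 4  {3,5,6,7} 4  {4,5,6,7} 12
  5 to go: {0,2,4,6,7} 15  {1,3,4,5,6} 5  {1,3,5,6,7} 5  {2,3,4,5,6} 10  {2,4,5,6,7} 30  {3,4,5,6,7} 20
  6 to go: {0,2,4,5,6,7} 45  {1,2,3,4,5,6} 15  {1,3,4,5,6,7} 30  {2,3,4,5,6,7} 60
  if 0:u drops first: 105 orders
  if 1:b drops first: 105 orders
heap linearizations: 210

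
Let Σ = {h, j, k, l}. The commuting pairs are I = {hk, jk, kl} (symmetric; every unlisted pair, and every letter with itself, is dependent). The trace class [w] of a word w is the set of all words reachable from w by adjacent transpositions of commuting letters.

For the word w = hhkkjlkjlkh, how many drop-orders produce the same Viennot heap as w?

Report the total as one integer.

330

0(h) covers ∅
1(h) covers 0:h
2(k) covers ∅
3(k) covers 2:k
4(j) covers 1:h
5(l) covers 4:j
6(k) covers 3:k
7(j) covers 5:l
8(l) covers 7:j
9(k) covers 6:k
10(h) covers 8:l
floor of heap: 0:h, 2:k
completions by unplaced set U, small U first (add the entries for U minus each lowest piece of U):
  |U|=1: {9}:1  {10}:1
  |U|=2: {6,9}:1  {8,10}:1  {9,10}:2
  |U|=3: {3,6,9}:1  {6,9,10}:3  {7,8,10}:1  {8,9,10}:3
  |U|=4: {2,3,6,9}:1  {3,6,9,10}:4  {5,7,8,10}:1  {6,8,9,10}:6  {7,8,9,10}:4
  |U|=5: {2,3,6,9,10}:5  {3,6,8,9,10}:10  {4,5,7,8,10}:1  {5,7,8,9,10}:5  {6,7,8,9,10}:10
  |U|=6: {1,4,5,7,8,10}:1  {2,3,6,8,9,10}:15  {3,6,7,8,9,10}:20  {4,5,7,8,9,10}:6  {5,6,7,8,9,10}:15
  |U|=7: {0,1,4,5,7,8,10}:1  {1,4,5,7,8,9,10}:7  {2,3,6,7,8,9,10}:35  {3,5,6,7,8,9,10}:35  {4,5,6,7,8,9,10}:21
  |U|=8: {0,1,4,5,7,8,9,10}:8  {1,4,5,6,7,8,9,10}:28  {2,3,5,6,7,8,9,10}:70  {3,4,5,6,7,8,9,10}:56
  |U|=9: {0,1,4,5,6,7,8,9,10}:36  {1,3,4,5,6,7,8,9,10}:84  {2,3,4,5,6,7,8,9,10}:126
  start at 0(h): 210
  start at 2(k): 120
sum over floor = 330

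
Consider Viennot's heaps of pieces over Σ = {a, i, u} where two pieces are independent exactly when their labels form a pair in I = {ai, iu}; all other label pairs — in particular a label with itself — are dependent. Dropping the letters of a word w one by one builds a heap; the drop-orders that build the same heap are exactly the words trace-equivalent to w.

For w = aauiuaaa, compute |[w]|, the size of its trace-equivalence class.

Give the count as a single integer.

drop 0:a onto floor
drop 1:a onto {0:a}
drop 2:u onto {1:a}
drop 3:i onto floor
drop 4:u onto {2:u}
drop 5:a onto {4:u}
drop 6:a onto {5:a}
drop 7:a onto {6:a}
ground layer = {0:a, 3:i}
drop-orders for the pieces not yet dropped (sum over which currently-grounded one goes next):
  1 to go: {3} 1  {7} 1
  2 to go: {3,7} 2  {6,7} 1
  3 to go: {3,6,7} 3  {5,6,7} 1
  4 to go: {3,5,6,7} 4  {4,5,6,7} 1
  5 to go: {2,4,5,6,7} 1  {3,4,5,6,7} 5
  6 to go: {1,2,4,5,6,7} 1  {2,3,4,5,6,7} 6
  if 0:a drops first: 7 orders
  if 3:i drops first: 1 orders
heap linearizations: 8

8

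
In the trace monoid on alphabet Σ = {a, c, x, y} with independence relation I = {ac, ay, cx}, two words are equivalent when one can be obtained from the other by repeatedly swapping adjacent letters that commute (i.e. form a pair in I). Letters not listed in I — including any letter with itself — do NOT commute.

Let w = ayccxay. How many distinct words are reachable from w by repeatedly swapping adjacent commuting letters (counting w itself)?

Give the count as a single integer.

25

piece 0:a — minimal
piece 1:y — minimal
piece 2:c rests on {1:y}
piece 3:c rests on {2:c}
piece 4:x rests on {0:a, 1:y}
piece 5:a rests on {4:x}
piece 6:y rests on {3:c, 4:x}
minimal pieces: {0:a, 1:y}
ways to finish when only these pieces remain (= sum over removing one remaining piece with nothing left below it):
  1 left: {5}→1  {6}→1
  2 left: {3,6}→1  {5,6}→2
  3 left: {2,3,6}→1  {3,5,6}→3  {4,5,6}→2
  4 left: {0,4,5,6}→2  {2,3,5,6}→4  {3,4,5,6}→5
  5 left: {0,3,4,5,6}→7  {2,3,4,5,6}→9
  placing 0:a first → 9 extensions
  placing 1:y first → 16 extensions
total linear extensions = 25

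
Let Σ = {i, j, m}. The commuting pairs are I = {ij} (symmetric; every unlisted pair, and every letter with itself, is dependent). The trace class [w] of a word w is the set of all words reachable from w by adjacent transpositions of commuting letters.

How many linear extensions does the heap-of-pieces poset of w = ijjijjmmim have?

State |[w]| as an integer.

15

#0=i has no predecessor
#1=j has no predecessor
#2=j depends on [1:j]
#3=i depends on [0:i]
#4=j depends on [2:j]
#5=j depends on [4:j]
#6=m depends on [3:i, 5:j]
#7=m depends on [6:m]
#8=i depends on [7:m]
#9=m depends on [8:i]
sources: [0:i, 1:j]
N(rest) = Σ N(rest − s) over sources s of rest; N(one piece) = 1:
  size 1 → [9]=1
  size 2 → [8,9]=1
  size 3 → [7,8,9]=1
  size 4 → [6,7,8,9]=1
  size 5 → [3,6,7,8,9]=1  [5,6,7,8,9]=1
  size 6 → [0,3,6,7,8,9]=1  [3,5,6,7,8,9]=2  [4,5,6,7,8,9]=1
  size 7 → [0,3,5,6,7,8,9]=3  [2,4,5,6,7,8,9]=1  [3,4,5,6,7,8,9]=3
  size 8 → [0,3,4,5,6,7,8,9]=6  [1,2,4,5,6,7,8,9]=1  [2,3,4,5,6,7,8,9]=4
  first=0(i) contributes 5
  first=1(j) contributes 10
|[w]| = 15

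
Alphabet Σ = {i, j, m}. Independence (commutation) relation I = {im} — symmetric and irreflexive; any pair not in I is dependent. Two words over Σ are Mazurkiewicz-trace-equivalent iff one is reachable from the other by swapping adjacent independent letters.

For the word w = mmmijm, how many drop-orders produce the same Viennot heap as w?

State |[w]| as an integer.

4

#0=m has no predecessor
#1=m depends on [0:m]
#2=m depends on [1:m]
#3=i has no predecessor
#4=j depends on [2:m, 3:i]
#5=m depends on [4:j]
sources: [0:m, 3:i]
N(rest) = Σ N(rest − s) over sources s of rest; N(one piece) = 1:
  size 1 → [5]=1
  size 2 → [4,5]=1
  size 3 → [2,4,5]=1  [3,4,5]=1
  size 4 → [1,2,4,5]=1  [2,3,4,5]=2
  first=0(m) contributes 3
  first=3(i) contributes 1
|[w]| = 4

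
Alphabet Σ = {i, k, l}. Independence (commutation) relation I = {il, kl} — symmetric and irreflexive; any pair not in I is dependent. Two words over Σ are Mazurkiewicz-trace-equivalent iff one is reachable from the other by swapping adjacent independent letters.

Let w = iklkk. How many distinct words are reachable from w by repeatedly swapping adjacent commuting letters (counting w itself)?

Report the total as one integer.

drop 0:i onto floor
drop 1:k onto {0:i}
drop 2:l onto floor
drop 3:k onto {1:k}
drop 4:k onto {3:k}
ground layer = {0:i, 2:l}
drop-orders for the pieces not yet dropped (sum over which currently-grounded one goes next):
  1 to go: {2} 1  {4} 1
  2 to go: {2,4} 2  {3,4} 1
  3 to go: {1,3,4} 1  {2,3,4} 3
  if 0:i drops first: 4 orders
  if 2:l drops first: 1 orders
heap linearizations: 5

5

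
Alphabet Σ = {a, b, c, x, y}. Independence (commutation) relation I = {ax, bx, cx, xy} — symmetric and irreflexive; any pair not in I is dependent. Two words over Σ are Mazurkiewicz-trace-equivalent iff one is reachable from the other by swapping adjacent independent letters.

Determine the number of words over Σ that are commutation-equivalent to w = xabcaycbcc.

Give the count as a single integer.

#0=x has no predecessor
#1=a has no predecessor
#2=b depends on [1:a]
#3=c depends on [2:b]
#4=a depends on [3:c]
#5=y depends on [4:a]
#6=c depends on [5:y]
#7=b depends on [6:c]
#8=c depends on [7:b]
#9=c depends on [8:c]
sources: [0:x, 1:a]
N(rest) = Σ N(rest − s) over sources s of rest; N(one piece) = 1:
  size 1 → [0]=1  [9]=1
  size 2 → [0,9]=2  [8,9]=1
  size 3 → [0,8,9]=3  [7,8,9]=1
  size 4 → [0,7,8,9]=4  [6,7,8,9]=1
  size 5 → [0,6,7,8,9]=5  [5,6,7,8,9]=1
  size 6 → [0,5,6,7,8,9]=6  [4,5,6,7,8,9]=1
  size 7 → [0,4,5,6,7,8,9]=7  [3,4,5,6,7,8,9]=1
  size 8 → [0,3,4,5,6,7,8,9]=8  [2,3,4,5,6,7,8,9]=1
  first=0(x) contributes 1
  first=1(a) contributes 9
|[w]| = 10

10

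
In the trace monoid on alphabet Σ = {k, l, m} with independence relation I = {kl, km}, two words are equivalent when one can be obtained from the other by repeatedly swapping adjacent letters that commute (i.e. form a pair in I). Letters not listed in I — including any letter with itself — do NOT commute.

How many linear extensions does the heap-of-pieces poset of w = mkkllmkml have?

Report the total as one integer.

#0=m has no predecessor
#1=k has no predecessor
#2=k depends on [1:k]
#3=l depends on [0:m]
#4=l depends on [3:l]
#5=m depends on [4:l]
#6=k depends on [2:k]
#7=m depends on [5:m]
#8=l depends on [7:m]
sources: [0:m, 1:k]
N(rest) = Σ N(rest − s) over sources s of rest; N(one piece) = 1:
  size 1 → [6]=1  [8]=1
  size 2 → [2,6]=1  [6,8]=2  [7,8]=1
  size 3 → [1,2,6]=1  [2,6,8]=3  [5,7,8]=1  [6,7,8]=3
  size 4 → [1,2,6,8]=4  [2,6,7,8]=6  [4,5,7,8]=1  [5,6,7,8]=4
  size 5 → [1,2,6,7,8]=10  [2,5,6,7,8]=10  [3,4,5,7,8]=1  [4,5,6,7,8]=5
  size 6 → [0,3,4,5,7,8]=1  [1,2,5,6,7,8]=20  [2,4,5,6,7,8]=15  [3,4,5,6,7,8]=6
  size 7 → [0,3,4,5,6,7,8]=7  [1,2,4,5,6,7,8]=35  [2,3,4,5,6,7,8]=21
  first=0(m) contributes 56
  first=1(k) contributes 28
|[w]| = 84

84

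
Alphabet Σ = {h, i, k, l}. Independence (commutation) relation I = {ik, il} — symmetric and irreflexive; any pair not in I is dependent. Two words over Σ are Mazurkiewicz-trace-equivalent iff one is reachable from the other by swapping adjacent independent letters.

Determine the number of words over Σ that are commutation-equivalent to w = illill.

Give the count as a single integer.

15

piece 0:i — minimal
piece 1:l — minimal
piece 2:l rests on {1:l}
piece 3:i rests on {0:i}
piece 4:l rests on {2:l}
piece 5:l rests on {4:l}
minimal pieces: {0:i, 1:l}
ways to finish when only these pieces remain (= sum over removing one remaining piece with nothing left below it):
  1 left: {3}→1  {5}→1
  2 left: {0,3}→1  {3,5}→2  {4,5}→1
  3 left: {0,3,5}→3  {2,4,5}→1  {3,4,5}→3
  4 left: {0,3,4,5}→6  {1,2,4,5}→1  {2,3,4,5}→4
  placing 0:i first → 5 extensions
  placing 1:l first → 10 extensions
total linear extensions = 15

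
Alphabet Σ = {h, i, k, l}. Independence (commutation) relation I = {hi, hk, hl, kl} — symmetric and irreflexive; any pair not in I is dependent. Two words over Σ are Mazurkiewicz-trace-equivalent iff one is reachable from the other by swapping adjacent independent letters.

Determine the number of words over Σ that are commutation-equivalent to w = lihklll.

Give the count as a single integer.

#0=l has no predecessor
#1=i depends on [0:l]
#2=h has no predecessor
#3=k depends on [1:i]
#4=l depends on [1:i]
#5=l depends on [4:l]
#6=l depends on [5:l]
sources: [0:l, 2:h]
N(rest) = Σ N(rest − s) over sources s of rest; N(one piece) = 1:
  size 1 → [2]=1  [3]=1  [6]=1
  size 2 → [2,3]=2  [2,6]=2  [3,6]=2  [5,6]=1
  size 3 → [2,3,6]=6  [2,5,6]=3  [3,5,6]=3  [4,5,6]=1
  size 4 → [2,3,5,6]=12  [2,4,5,6]=4  [3,4,5,6]=4
  size 5 → [1,3,4,5,6]=4  [2,3,4,5,6]=20
  first=0(l) contributes 24
  first=2(h) contributes 4
|[w]| = 28

28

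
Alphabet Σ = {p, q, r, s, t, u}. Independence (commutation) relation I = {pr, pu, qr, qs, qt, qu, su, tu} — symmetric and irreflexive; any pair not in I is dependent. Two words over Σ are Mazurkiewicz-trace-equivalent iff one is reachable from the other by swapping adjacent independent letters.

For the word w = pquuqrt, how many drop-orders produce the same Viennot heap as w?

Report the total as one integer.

34

piece 0:p — minimal
piece 1:q rests on {0:p}
piece 2:u — minimal
piece 3:u rests on {2:u}
piece 4:q rests on {1:q}
piece 5:r rests on {3:u}
piece 6:t rests on {0:p, 5:r}
minimal pieces: {0:p, 2:u}
ways to finish when only these pieces remain (= sum over removing one remaining piece with nothing left below it):
  1 left: {4}→1  {6}→1
  2 left: {1,4}→1  {4,6}→2  {5,6}→1
  3 left: {1,4,6}→3  {3,5,6}→1  {4,5,6}→3
  4 left: {0,1,4,6}→3  {1,4,5,6}→6  {2,3,5,6}→1  {3,4,5,6}→4
  5 left: {0,1,4,5,6}→9  {1,3,4,5,6}→10  {2,3,4,5,6}→5
  placing 0:p first → 15 extensions
  placing 2:u first → 19 extensions
total linear extensions = 34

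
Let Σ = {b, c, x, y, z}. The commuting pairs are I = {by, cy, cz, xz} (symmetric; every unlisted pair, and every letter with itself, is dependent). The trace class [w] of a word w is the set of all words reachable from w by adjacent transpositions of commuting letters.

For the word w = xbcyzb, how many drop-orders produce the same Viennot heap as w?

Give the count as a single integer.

0(x) covers ∅
1(b) covers 0:x
2(c) covers 1:b
3(y) covers 0:x
4(z) covers 1:b, 3:y
5(b) covers 2:c, 4:z
floor of heap: 0:x
completions by unplaced set U, small U first (add the entries for U minus each lowest piece of U):
  |U|=1: {5}:1
  |U|=2: {2,5}:1  {4,5}:1
  |U|=3: {2,4,5}:2  {3,4,5}:1
  |U|=4: {1,2,4,5}:2  {2,3,4,5}:3
  start at 0(x): 5

5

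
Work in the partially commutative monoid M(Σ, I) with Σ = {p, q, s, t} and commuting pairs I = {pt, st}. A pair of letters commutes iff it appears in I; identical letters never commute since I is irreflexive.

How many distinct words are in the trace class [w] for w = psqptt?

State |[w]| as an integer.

3

0(p) covers ∅
1(s) covers 0:p
2(q) covers 1:s
3(p) covers 2:q
4(t) covers 2:q
5(t) covers 4:t
floor of heap: 0:p
completions by unplaced set U, small U first (add the entries for U minus each lowest piece of U):
  |U|=1: {3}:1  {5}:1
  |U|=2: {3,5}:2  {4,5}:1
  |U|=3: {3,4,5}:3
  |U|=4: {2,3,4,5}:3
  start at 0(p): 3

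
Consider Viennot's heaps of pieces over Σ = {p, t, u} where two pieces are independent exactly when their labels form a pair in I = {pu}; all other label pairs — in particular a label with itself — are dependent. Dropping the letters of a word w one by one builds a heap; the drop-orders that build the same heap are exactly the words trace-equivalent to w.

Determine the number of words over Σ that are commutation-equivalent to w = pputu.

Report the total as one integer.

#0=p has no predecessor
#1=p depends on [0:p]
#2=u has no predecessor
#3=t depends on [1:p, 2:u]
#4=u depends on [3:t]
sources: [0:p, 2:u]
N(rest) = Σ N(rest − s) over sources s of rest; N(one piece) = 1:
  size 1 → [4]=1
  size 2 → [3,4]=1
  size 3 → [1,3,4]=1  [2,3,4]=1
  first=0(p) contributes 2
  first=2(u) contributes 1
|[w]| = 3

3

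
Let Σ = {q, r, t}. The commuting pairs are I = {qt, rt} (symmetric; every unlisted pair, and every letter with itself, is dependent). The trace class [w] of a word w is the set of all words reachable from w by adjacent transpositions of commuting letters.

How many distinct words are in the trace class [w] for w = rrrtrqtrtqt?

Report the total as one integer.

330

drop 0:r onto floor
drop 1:r onto {0:r}
drop 2:r onto {1:r}
drop 3:t onto floor
drop 4:r onto {2:r}
drop 5:q onto {4:r}
drop 6:t onto {3:t}
drop 7:r onto {5:q}
drop 8:t onto {6:t}
drop 9:q onto {7:r}
drop 10:t onto {8:t}
ground layer = {0:r, 3:t}
drop-orders for the pieces not yet dropped (sum over which currently-grounded one goes next):
  1 to go: {9} 1  {10} 1
  2 to go: {7,9} 1  {8,10} 1  {9,10} 2
  3 to go: {5,7,9} 1  {6,8,10} 1  {7,9,10} 3  {8,9,10} 3
  4 to go: {3,6,8,10} 1  {4,5,7,9} 1  {5,7,9,10} 4  {6,8,9,10} 4  {7,8,9,10} 6
  5 to go: {2,4,5,7,9} 1  {3,6,8,9,10} 5  {4,5,7,9,10} 5  {5,7,8,9,10} 10  {6,7,8,9,10} 10
  6 to go: {1,2,4,5,7,9} 1  {2,4,5,7,9,10} 6  {3,6,7,8,9,10} 15  {4,5,7,8,9,10} 15  {5,6,7,8,9,10} 20
  7 to go: {0,1,2,4,5,7,9} 1  {1,2,4,5,7,9,10} 7  {2,4,5,7,8,9,10} 21  {3,5,6,7,8,9,10} 35  {4,5,6,7,8,9,10} 35
  8 to go: {0,1,2,4,5,7,9,10} 8  {1,2,4,5,7,8,9,10} 28  {2,4,5,6,7,8,9,10} 56  {3,4,5,6,7,8,9,10} 70
  9 to go: {0,1,2,4,5,7,8,9,10} 36  {1,2,4,5,6,7,8,9,10} 84  {2,3,4,5,6,7,8,9,10} 126
  if 0:r drops first: 210 orders
  if 3:t drops first: 120 orders
heap linearizations: 330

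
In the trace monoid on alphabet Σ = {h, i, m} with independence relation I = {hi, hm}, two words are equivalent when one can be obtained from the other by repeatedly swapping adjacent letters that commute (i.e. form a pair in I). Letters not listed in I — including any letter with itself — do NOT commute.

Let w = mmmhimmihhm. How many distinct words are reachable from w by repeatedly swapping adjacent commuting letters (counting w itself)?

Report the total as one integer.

165

0(m) covers ∅
1(m) covers 0:m
2(m) covers 1:m
3(h) covers ∅
4(i) covers 2:m
5(m) covers 4:i
6(m) covers 5:m
7(i) covers 6:m
8(h) covers 3:h
9(h) covers 8:h
10(m) covers 7:i
floor of heap: 0:m, 3:h
completions by unplaced set U, small U first (add the entries for U minus each lowest piece of U):
  |U|=1: {9}:1  {10}:1
  |U|=2: {7,10}:1  {8,9}:1  {9,10}:2
  |U|=3: {3,8,9}:1  {6,7,10}:1  {7,9,10}:3  {8,9,10}:3
  |U|=4: {3,8,9,10}:4  {5,6,7,10}:1  {6,7,9,10}:4  {7,8,9,10}:6
  |U|=5: {3,7,8,9,10}:10  {4,5,6,7,10}:1  {5,6,7,9,10}:5  {6,7,8,9,10}:10
  |U|=6: {2,4,5,6,7,10}:1  {3,6,7,8,9,10}:20  {4,5,6,7,9,10}:6  {5,6,7,8,9,10}:15
  |U|=7: {1,2,4,5,6,7,10}:1  {2,4,5,6,7,9,10}:7  {3,5,6,7,8,9,10}:35  {4,5,6,7,8,9,10}:21
  |U|=8: {0,1,2,4,5,6,7,10}:1  {1,2,4,5,6,7,9,10}:8  {2,4,5,6,7,8,9,10}:28  {3,4,5,6,7,8,9,10}:56
  |U|=9: {0,1,2,4,5,6,7,9,10}:9  {1,2,4,5,6,7,8,9,10}:36  {2,3,4,5,6,7,8,9,10}:84
  start at 0(m): 120
  start at 3(h): 45
sum over floor = 165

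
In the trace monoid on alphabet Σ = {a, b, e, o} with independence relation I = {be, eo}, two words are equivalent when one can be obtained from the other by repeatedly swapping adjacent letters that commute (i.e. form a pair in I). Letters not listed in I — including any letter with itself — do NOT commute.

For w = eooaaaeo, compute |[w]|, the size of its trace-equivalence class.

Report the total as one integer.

#0=e has no predecessor
#1=o has no predecessor
#2=o depends on [1:o]
#3=a depends on [0:e, 2:o]
#4=a depends on [3:a]
#5=a depends on [4:a]
#6=e depends on [5:a]
#7=o depends on [5:a]
sources: [0:e, 1:o]
N(rest) = Σ N(rest − s) over sources s of rest; N(one piece) = 1:
  size 1 → [6]=1  [7]=1
  size 2 → [6,7]=2
  size 3 → [5,6,7]=2
  size 4 → [4,5,6,7]=2
  size 5 → [3,4,5,6,7]=2
  size 6 → [0,3,4,5,6,7]=2  [2,3,4,5,6,7]=2
  first=0(e) contributes 2
  first=1(o) contributes 4
|[w]| = 6

6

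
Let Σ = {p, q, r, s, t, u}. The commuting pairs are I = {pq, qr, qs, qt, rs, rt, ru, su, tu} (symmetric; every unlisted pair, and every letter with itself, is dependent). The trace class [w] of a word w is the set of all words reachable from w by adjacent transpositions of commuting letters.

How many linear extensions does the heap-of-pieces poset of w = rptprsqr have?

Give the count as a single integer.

drop 0:r onto floor
drop 1:p onto {0:r}
drop 2:t onto {1:p}
drop 3:p onto {2:t}
drop 4:r onto {3:p}
drop 5:s onto {3:p}
drop 6:q onto floor
drop 7:r onto {4:r}
ground layer = {0:r, 6:q}
drop-orders for the pieces not yet dropped (sum over which currently-grounded one goes next):
  1 to go: {5} 1  {6} 1  {7} 1
  2 to go: {4,7} 1  {5,6} 2  {5,7} 2  {6,7} 2
  3 to go: {4,5,7} 3  {4,6,7} 3  {5,6,7} 6
  4 to go: {3,4,5,7} 3  {4,5,6,7} 12
  5 to go: {2,3,4,5,7} 3  {3,4,5,6,7} 15
  6 to go: {1,2,3,4,5,7} 3  {2,3,4,5,6,7} 18
  if 0:r drops first: 21 orders
  if 6:q drops first: 3 orders
heap linearizations: 24

24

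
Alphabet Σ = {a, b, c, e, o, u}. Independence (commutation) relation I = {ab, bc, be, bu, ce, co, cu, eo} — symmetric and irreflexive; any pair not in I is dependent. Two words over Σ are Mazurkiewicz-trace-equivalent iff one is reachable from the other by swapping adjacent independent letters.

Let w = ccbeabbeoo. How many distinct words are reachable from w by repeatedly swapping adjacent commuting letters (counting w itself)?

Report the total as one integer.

378

drop 0:c onto floor
drop 1:c onto {0:c}
drop 2:b onto floor
drop 3:e onto floor
drop 4:a onto {1:c, 3:e}
drop 5:b onto {2:b}
drop 6:b onto {5:b}
drop 7:e onto {4:a}
drop 8:o onto {4:a, 6:b}
drop 9:o onto {8:o}
ground layer = {0:c, 2:b, 3:e}
drop-orders for the pieces not yet dropped (sum over which currently-grounded one goes next):
  1 to go: {7} 1  {9} 1
  2 to go: {7,9} 2  {8,9} 1
  3 to go: {6,8,9} 1  {7,8,9} 3
  4 to go: {4,7,8,9} 3  {5,6,8,9} 1  {6,7,8,9} 4
  5 to go: {1,4,7,8,9} 3  {2,5,6,8,9} 1  {3,4,7,8,9} 3  {4,6,7,8,9} 7  {5,6,7,8,9} 5
  6 to go: {0,1,4,7,8,9} 3  {1,3,4,7,8,9} 6  {1,4,6,7,8,9} 10  {2,5,6,7,8,9} 6  {3,4,6,7,8,9} 10  {4,5,6,7,8,9} 12
  7 to go: {0,1,3,4,7,8,9} 9  {0,1,4,6,7,8,9} 13  {1,3,4,6,7,8,9} 26  {1,4,5,6,7,8,9} 22  {2,4,5,6,7,8,9} 18  {3,4,5,6,7,8,9} 22
  8 to go: {0,1,3,4,6,7,8,9} 48  {0,1,4,5,6,7,8,9} 35  {1,2,4,5,6,7,8,9} 40  {1,3,4,5,6,7,8,9} 70  {2,3,4,5,6,7,8,9} 40
  if 0:c drops first: 150 orders
  if 2:b drops first: 153 orders
  if 3:e drops first: 75 orders
heap linearizations: 378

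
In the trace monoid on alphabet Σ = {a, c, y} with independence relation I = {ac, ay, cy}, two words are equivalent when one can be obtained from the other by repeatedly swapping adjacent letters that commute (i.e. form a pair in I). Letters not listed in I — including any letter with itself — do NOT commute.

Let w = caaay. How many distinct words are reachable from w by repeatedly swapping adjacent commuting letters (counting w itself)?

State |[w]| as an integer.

0(c) covers ∅
1(a) covers ∅
2(a) covers 1:a
3(a) covers 2:a
4(y) covers ∅
floor of heap: 0:c, 1:a, 4:y
completions by unplaced set U, small U first (add the entries for U minus each lowest piece of U):
  |U|=1: {0}:1  {3}:1  {4}:1
  |U|=2: {0,3}:2  {0,4}:2  {2,3}:1  {3,4}:2
  |U|=3: {0,2,3}:3  {0,3,4}:6  {1,2,3}:1  {2,3,4}:3
  start at 0(c): 4
  start at 1(a): 12
  start at 4(y): 4
sum over floor = 20

20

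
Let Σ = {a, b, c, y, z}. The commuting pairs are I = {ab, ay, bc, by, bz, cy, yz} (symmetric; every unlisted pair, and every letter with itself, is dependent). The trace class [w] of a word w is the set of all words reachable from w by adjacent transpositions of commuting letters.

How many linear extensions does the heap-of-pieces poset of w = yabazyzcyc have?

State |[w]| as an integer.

840

0(y) covers ∅
1(a) covers ∅
2(b) covers ∅
3(a) covers 1:a
4(z) covers 3:a
5(y) covers 0:y
6(z) covers 4:z
7(c) covers 6:z
8(y) covers 5:y
9(c) covers 7:c
floor of heap: 0:y, 1:a, 2:b
completions by unplaced set U, small U first (add the entries for U minus each lowest piece of U):
  |U|=1: {2}:1  {8}:1  {9}:1
  |U|=2: {2,8}:2  {2,9}:2  {5,8}:1  {7,9}:1  {8,9}:2
  |U|=3: {0,5,8}:1  {2,5,8}:3  {2,7,9}:3  {2,8,9}:6  {5,8,9}:3  {6,7,9}:1  {7,8,9}:3
  |U|=4: {0,2,5,8}:4  {0,5,8,9}:4  {2,5,8,9}:12  {2,6,7,9}:4  {2,7,8,9}:12  {4,6,7,9}:1  {5,7,8,9}:6  {6,7,8,9}:4
  |U|=5: {0,2,5,8,9}:20  {0,5,7,8,9}:10  {2,4,6,7,9}:5  {2,5,7,8,9}:30  {2,6,7,8,9}:20  {3,4,6,7,9}:1  {4,6,7,8,9}:5  {5,6,7,8,9}:10
  |U|=6: {0,2,5,7,8,9}:60  {0,5,6,7,8,9}:20  {1,3,4,6,7,9}:1  {2,3,4,6,7,9}:6  {2,4,6,7,8,9}:30  {2,5,6,7,8,9}:60  {3,4,6,7,8,9}:6  {4,5,6,7,8,9}:15
  |U|=7: {0,2,5,6,7,8,9}:140  {0,4,5,6,7,8,9}:35  {1,2,3,4,6,7,9}:7  {1,3,4,6,7,8,9}:7  {2,3,4,6,7,8,9}:42  {2,4,5,6,7,8,9}:105  {3,4,5,6,7,8,9}:21
  |U|=8: {0,2,4,5,6,7,8,9}:280  {0,3,4,5,6,7,8,9}:56  {1,2,3,4,6,7,8,9}:56  {1,3,4,5,6,7,8,9}:28  {2,3,4,5,6,7,8,9}:168
  start at 0(y): 252
  start at 1(a): 504
  start at 2(b): 84
sum over floor = 840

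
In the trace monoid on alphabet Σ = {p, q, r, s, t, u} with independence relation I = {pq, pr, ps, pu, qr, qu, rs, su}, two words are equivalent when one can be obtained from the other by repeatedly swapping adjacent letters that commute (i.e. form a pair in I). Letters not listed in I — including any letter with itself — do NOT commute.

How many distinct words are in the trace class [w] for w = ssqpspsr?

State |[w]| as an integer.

168

#0=s has no predecessor
#1=s depends on [0:s]
#2=q depends on [1:s]
#3=p has no predecessor
#4=s depends on [2:q]
#5=p depends on [3:p]
#6=s depends on [4:s]
#7=r has no predecessor
sources: [0:s, 3:p, 7:r]
N(rest) = Σ N(rest − s) over sources s of rest; N(one piece) = 1:
  size 1 → [5]=1  [6]=1  [7]=1
  size 2 → [3,5]=1  [4,6]=1  [5,6]=2  [5,7]=2  [6,7]=2
  size 3 → [2,4,6]=1  [3,5,6]=3  [3,5,7]=3  [4,5,6]=3  [4,6,7]=3  [5,6,7]=6
  size 4 → [1,2,4,6]=1  [2,4,5,6]=4  [2,4,6,7]=4  [3,4,5,6]=6  [3,5,6,7]=12  [4,5,6,7]=12
  size 5 → [0,1,2,4,6]=1  [1,2,4,5,6]=5  [1,2,4,6,7]=5  [2,3,4,5,6]=10  [2,4,5,6,7]=20  [3,4,5,6,7]=30
  size 6 → [0,1,2,4,5,6]=6  [0,1,2,4,6,7]=6  [1,2,3,4,5,6]=15  [1,2,4,5,6,7]=30  [2,3,4,5,6,7]=60
  first=0(s) contributes 105
  first=3(p) contributes 42
  first=7(r) contributes 21
|[w]| = 168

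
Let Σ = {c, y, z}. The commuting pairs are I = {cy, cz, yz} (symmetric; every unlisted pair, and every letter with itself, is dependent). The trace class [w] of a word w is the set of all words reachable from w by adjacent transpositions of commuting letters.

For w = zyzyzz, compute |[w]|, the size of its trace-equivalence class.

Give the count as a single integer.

15

drop 0:z onto floor
drop 1:y onto floor
drop 2:z onto {0:z}
drop 3:y onto {1:y}
drop 4:z onto {2:z}
drop 5:z onto {4:z}
ground layer = {0:z, 1:y}
drop-orders for the pieces not yet dropped (sum over which currently-grounded one goes next):
  1 to go: {3} 1  {5} 1
  2 to go: {1,3} 1  {3,5} 2  {4,5} 1
  3 to go: {1,3,5} 3  {2,4,5} 1  {3,4,5} 3
  4 to go: {0,2,4,5} 1  {1,3,4,5} 6  {2,3,4,5} 4
  if 0:z drops first: 10 orders
  if 1:y drops first: 5 orders
heap linearizations: 15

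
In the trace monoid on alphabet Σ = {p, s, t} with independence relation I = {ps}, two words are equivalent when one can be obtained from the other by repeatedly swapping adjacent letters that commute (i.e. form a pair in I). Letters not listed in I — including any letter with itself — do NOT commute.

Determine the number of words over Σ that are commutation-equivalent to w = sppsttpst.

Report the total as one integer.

piece 0:s — minimal
piece 1:p — minimal
piece 2:p rests on {1:p}
piece 3:s rests on {0:s}
piece 4:t rests on {2:p, 3:s}
piece 5:t rests on {4:t}
piece 6:p rests on {5:t}
piece 7:s rests on {5:t}
piece 8:t rests on {6:p, 7:s}
minimal pieces: {0:s, 1:p}
ways to finish when only these pieces remain (= sum over removing one remaining piece with nothing left below it):
  1 left: {8}→1
  2 left: {6,8}→1  {7,8}→1
  3 left: {6,7,8}→2
  4 left: {5,6,7,8}→2
  5 left: {4,5,6,7,8}→2
  6 left: {2,4,5,6,7,8}→2  {3,4,5,6,7,8}→2
  7 left: {0,3,4,5,6,7,8}→2  {1,2,4,5,6,7,8}→2  {2,3,4,5,6,7,8}→4
  placing 0:s first → 6 extensions
  placing 1:p first → 6 extensions
total linear extensions = 12

12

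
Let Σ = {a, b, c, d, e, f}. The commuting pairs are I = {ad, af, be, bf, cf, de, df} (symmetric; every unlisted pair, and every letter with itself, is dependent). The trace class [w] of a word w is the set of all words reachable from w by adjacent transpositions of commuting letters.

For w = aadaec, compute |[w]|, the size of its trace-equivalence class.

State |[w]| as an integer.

5

piece 0:a — minimal
piece 1:a rests on {0:a}
piece 2:d — minimal
piece 3:a rests on {1:a}
piece 4:e rests on {3:a}
piece 5:c rests on {2:d, 4:e}
minimal pieces: {0:a, 2:d}
ways to finish when only these pieces remain (= sum over removing one remaining piece with nothing left below it):
  1 left: {5}→1
  2 left: {2,5}→1  {4,5}→1
  3 left: {2,4,5}→2  {3,4,5}→1
  4 left: {1,3,4,5}→1  {2,3,4,5}→3
  placing 0:a first → 4 extensions
  placing 2:d first → 1 extensions
total linear extensions = 5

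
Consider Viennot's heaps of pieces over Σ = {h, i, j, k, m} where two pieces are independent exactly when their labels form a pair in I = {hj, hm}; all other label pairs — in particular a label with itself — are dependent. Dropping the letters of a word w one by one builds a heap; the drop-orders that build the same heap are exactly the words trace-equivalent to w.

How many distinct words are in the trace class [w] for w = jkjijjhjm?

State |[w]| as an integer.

5

#0=j has no predecessor
#1=k depends on [0:j]
#2=j depends on [1:k]
#3=i depends on [2:j]
#4=j depends on [3:i]
#5=j depends on [4:j]
#6=h depends on [3:i]
#7=j depends on [5:j]
#8=m depends on [7:j]
sources: [0:j]
N(rest) = Σ N(rest − s) over sources s of rest; N(one piece) = 1:
  size 1 → [6]=1  [8]=1
  size 2 → [6,8]=2  [7,8]=1
  size 3 → [5,7,8]=1  [6,7,8]=3
  size 4 → [4,5,7,8]=1  [5,6,7,8]=4
  size 5 → [4,5,6,7,8]=5
  size 6 → [3,4,5,6,7,8]=5
  size 7 → [2,3,4,5,6,7,8]=5
  first=0(j) contributes 5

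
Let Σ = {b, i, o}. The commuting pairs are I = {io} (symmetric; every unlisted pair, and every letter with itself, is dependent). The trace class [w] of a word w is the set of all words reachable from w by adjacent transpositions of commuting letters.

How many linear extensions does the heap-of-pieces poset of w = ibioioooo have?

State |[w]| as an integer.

#0=i has no predecessor
#1=b depends on [0:i]
#2=i depends on [1:b]
#3=o depends on [1:b]
#4=i depends on [2:i]
#5=o depends on [3:o]
#6=o depends on [5:o]
#7=o depends on [6:o]
#8=o depends on [7:o]
sources: [0:i]
N(rest) = Σ N(rest − s) over sources s of rest; N(one piece) = 1:
  size 1 → [4]=1  [8]=1
  size 2 → [2,4]=1  [4,8]=2  [7,8]=1
  size 3 → [2,4,8]=3  [4,7,8]=3  [6,7,8]=1
  size 4 → [2,4,7,8]=6  [4,6,7,8]=4  [5,6,7,8]=1
  size 5 → [2,4,6,7,8]=10  [3,5,6,7,8]=1  [4,5,6,7,8]=5
  size 6 → [2,4,5,6,7,8]=15  [3,4,5,6,7,8]=6
  size 7 → [2,3,4,5,6,7,8]=21
  first=0(i) contributes 21

21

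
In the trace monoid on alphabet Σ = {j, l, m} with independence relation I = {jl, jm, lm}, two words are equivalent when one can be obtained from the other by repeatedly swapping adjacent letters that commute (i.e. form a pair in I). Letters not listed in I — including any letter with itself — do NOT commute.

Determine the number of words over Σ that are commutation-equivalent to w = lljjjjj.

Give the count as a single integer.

piece 0:l — minimal
piece 1:l rests on {0:l}
piece 2:j — minimal
piece 3:j rests on {2:j}
piece 4:j rests on {3:j}
piece 5:j rests on {4:j}
piece 6:j rests on {5:j}
minimal pieces: {0:l, 2:j}
ways to finish when only these pieces remain (= sum over removing one remaining piece with nothing left below it):
  1 left: {1}→1  {6}→1
  2 left: {0,1}→1  {1,6}→2  {5,6}→1
  3 left: {0,1,6}→3  {1,5,6}→3  {4,5,6}→1
  4 left: {0,1,5,6}→6  {1,4,5,6}→4  {3,4,5,6}→1
  5 left: {0,1,4,5,6}→10  {1,3,4,5,6}→5  {2,3,4,5,6}→1
  placing 0:l first → 6 extensions
  placing 2:j first → 15 extensions
total linear extensions = 21

21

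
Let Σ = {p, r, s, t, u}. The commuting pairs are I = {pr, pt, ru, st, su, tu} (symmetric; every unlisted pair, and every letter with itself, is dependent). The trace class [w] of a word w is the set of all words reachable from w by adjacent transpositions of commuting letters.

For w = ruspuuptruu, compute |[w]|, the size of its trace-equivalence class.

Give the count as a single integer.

0(r) covers ∅
1(u) covers ∅
2(s) covers 0:r
3(p) covers 1:u, 2:s
4(u) covers 3:p
5(u) covers 4:u
6(p) covers 5:u
7(t) covers 0:r
8(r) covers 2:s, 7:t
9(u) covers 6:p
10(u) covers 9:u
floor of heap: 0:r, 1:u
completions by unplaced set U, small U first (add the entries for U minus each lowest piece of U):
  |U|=1: {8}:1  {10}:1
  |U|=2: {7,8}:1  {8,10}:2  {9,10}:1
  |U|=3: {6,9,10}:1  {7,8,10}:3  {8,9,10}:3
  |U|=4: {5,6,9,10}:1  {6,8,9,10}:4  {7,8,9,10}:6
  |U|=5: {4,5,6,9,10}:1  {5,6,8,9,10}:5  {6,7,8,9,10}:10
  |U|=6: {3,4,5,6,9,10}:1  {4,5,6,8,9,10}:6  {5,6,7,8,9,10}:15
  |U|=7: {1,3,4,5,6,9,10}:1  {3,4,5,6,8,9,10}:7  {4,5,6,7,8,9,10}:21
  |U|=8: {1,3,4,5,6,8,9,10}:8  {2,3,4,5,6,8,9,10}:7  {3,4,5,6,7,8,9,10}:28
  |U|=9: {1,2,3,4,5,6,8,9,10}:15  {1,3,4,5,6,7,8,9,10}:36  {2,3,4,5,6,7,8,9,10}:35
  start at 0(r): 86
  start at 1(u): 35
sum over floor = 121

121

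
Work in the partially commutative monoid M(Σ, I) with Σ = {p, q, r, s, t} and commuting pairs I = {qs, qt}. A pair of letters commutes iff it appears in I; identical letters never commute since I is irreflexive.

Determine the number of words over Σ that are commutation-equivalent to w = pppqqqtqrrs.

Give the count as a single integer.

5

drop 0:p onto floor
drop 1:p onto {0:p}
drop 2:p onto {1:p}
drop 3:q onto {2:p}
drop 4:q onto {3:q}
drop 5:q onto {4:q}
drop 6:t onto {2:p}
drop 7:q onto {5:q}
drop 8:r onto {6:t, 7:q}
drop 9:r onto {8:r}
drop 10:s onto {9:r}
ground layer = {0:p}
drop-orders for the pieces not yet dropped (sum over which currently-grounded one goes next):
  1 to go: {10} 1
  2 to go: {9,10} 1
  3 to go: {8,9,10} 1
  4 to go: {6,8,9,10} 1  {7,8,9,10} 1
  5 to go: {5,7,8,9,10} 1  {6,7,8,9,10} 2
  6 to go: {4,5,7,8,9,10} 1  {5,6,7,8,9,10} 3
  7 to go: {3,4,5,7,8,9,10} 1  {4,5,6,7,8,9,10} 4
  8 to go: {3,4,5,6,7,8,9,10} 5
  9 to go: {2,3,4,5,6,7,8,9,10} 5
  if 0:p drops first: 5 orders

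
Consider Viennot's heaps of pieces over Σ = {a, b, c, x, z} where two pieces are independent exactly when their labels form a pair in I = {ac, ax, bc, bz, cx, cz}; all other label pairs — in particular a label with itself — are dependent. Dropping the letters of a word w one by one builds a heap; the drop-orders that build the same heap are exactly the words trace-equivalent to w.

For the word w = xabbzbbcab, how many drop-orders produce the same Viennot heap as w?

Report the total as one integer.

0(x) covers ∅
1(a) covers ∅
2(b) covers 0:x, 1:a
3(b) covers 2:b
4(z) covers 0:x, 1:a
5(b) covers 3:b
6(b) covers 5:b
7(c) covers ∅
8(a) covers 4:z, 6:b
9(b) covers 8:a
floor of heap: 0:x, 1:a, 7:c
completions by unplaced set U, small U first (add the entries for U minus each lowest piece of U):
  |U|=1: {7}:1  {9}:1
  |U|=2: {7,9}:2  {8,9}:1
  |U|=3: {4,8,9}:1  {6,8,9}:1  {7,8,9}:3
  |U|=4: {4,6,8,9}:2  {4,7,8,9}:4  {5,6,8,9}:1  {6,7,8,9}:4
  |U|=5: {3,5,6,8,9}:1  {4,5,6,8,9}:3  {4,6,7,8,9}:10  {5,6,7,8,9}:5
  |U|=6: {2,3,5,6,8,9}:1  {3,4,5,6,8,9}:4  {3,5,6,7,8,9}:6  {4,5,6,7,8,9}:18
  |U|=7: {2,3,4,5,6,8,9}:5  {2,3,5,6,7,8,9}:7  {3,4,5,6,7,8,9}:28
  |U|=8: {0,2,3,4,5,6,8,9}:5  {1,2,3,4,5,6,8,9}:5  {2,3,4,5,6,7,8,9}:40
  start at 0(x): 45
  start at 1(a): 45
  start at 7(c): 10
sum over floor = 100

100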